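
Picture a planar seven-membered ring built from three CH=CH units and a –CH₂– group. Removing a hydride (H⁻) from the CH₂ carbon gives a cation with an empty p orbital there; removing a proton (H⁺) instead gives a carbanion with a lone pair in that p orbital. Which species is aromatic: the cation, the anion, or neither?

The cation

Both ions have a continuous loop of p orbitals — each ring atom is sp².
Cation: 3 × 2 + 0 = 6 π electrons → 4(1)+2, aromatic.
Anion: 3 × 2 + 2 = 8 π electrons → 4(2), antiaromatic.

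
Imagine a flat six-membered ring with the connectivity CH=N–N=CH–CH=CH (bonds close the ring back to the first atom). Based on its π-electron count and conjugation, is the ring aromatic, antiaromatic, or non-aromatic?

Every ring atom contributes a p orbital perpendicular to the ring (the double-bond atoms are sp², each contributing one p electron; the doubly-bonded nitrogens are pyridine-type — their lone pairs lie in the ring plane, leaving one electron in the p orbital), so the π system is cyclic and fully conjugated.
π-electron count: 3 × 2 = 6 from the 3 double-bond units.
That gives a 4n+2 count (6, n = 1).

Aromatic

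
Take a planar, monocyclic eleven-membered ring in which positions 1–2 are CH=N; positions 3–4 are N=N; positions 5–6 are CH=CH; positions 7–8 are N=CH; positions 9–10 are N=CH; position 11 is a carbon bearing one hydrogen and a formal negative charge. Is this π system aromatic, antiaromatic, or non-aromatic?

Antiaromatic

Check conjugation: the double-bond atoms are sp², each contributing one p electron; each =N– nitrogen is pyridine-type (lone pair in the sp² plane, one electron in the p orbital); the carbanion's lone pair occupies the p orbital — every position has a p orbital, so the cyclic π system is continuous.
Adding the contributions, 5 × 2 = 10 from the double-bond units + 2 from the CH(-) atom = 12.
12 = 4(3); a planar, fully conjugated 4n system is antiaromatic.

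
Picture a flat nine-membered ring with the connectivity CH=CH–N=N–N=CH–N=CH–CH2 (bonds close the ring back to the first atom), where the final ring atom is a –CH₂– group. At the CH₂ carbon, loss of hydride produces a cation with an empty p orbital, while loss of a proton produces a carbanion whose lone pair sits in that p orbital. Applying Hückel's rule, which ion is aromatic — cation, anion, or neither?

In either ion the ring is fully conjugated: every atom, including the new sp² carbon, supplies a p orbital.
Cation: 4 × 2 + 0 = 8 π electrons → 4(2), antiaromatic.
Anion: 4 × 2 + 2 = 10 π electrons → 4(2)+2, aromatic.

The anion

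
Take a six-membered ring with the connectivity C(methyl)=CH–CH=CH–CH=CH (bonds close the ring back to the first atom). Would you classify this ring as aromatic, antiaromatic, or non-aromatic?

Every ring atom contributes a p orbital perpendicular to the ring (the double-bond atoms are sp², each contributing one p electron), so the π system is cyclic and fully conjugated.
π-electron count: 3 × 2 = 6 from the 3 double-bond units.
Since 6 = 4·1 + 2, the ring meets the 4n+2 criterion.

Aromatic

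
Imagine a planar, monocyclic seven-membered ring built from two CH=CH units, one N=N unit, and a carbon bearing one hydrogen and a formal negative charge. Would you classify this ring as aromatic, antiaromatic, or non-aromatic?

Antiaromatic

All ring atoms are sp² and supply a p orbital to the ring (each doubly-bonded ring atom is sp² with one p-orbital electron; each =N– nitrogen is pyridine-type (lone pair in the sp² plane, one electron in the p orbital); the carbanion's lone pair occupies the p orbital); the conjugation is uninterrupted.
Adding the contributions, 3 × 2 = 6 from the double-bond units + 2 from the CH(-) atom = 8.
A 4n π count (8, n = 2) in a planar conjugated ring means antiaromatic.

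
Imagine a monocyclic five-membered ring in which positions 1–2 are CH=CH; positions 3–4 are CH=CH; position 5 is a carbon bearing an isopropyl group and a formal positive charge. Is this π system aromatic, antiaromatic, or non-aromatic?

Antiaromatic

The p orbitals form a continuous loop: each doubly-bonded ring atom is sp² with one p-orbital electron; the carbocation has an empty p orbital. The ring is fully conjugated.
Adding the contributions, 2 × 2 = 4 from the double-bond units + 0 from the C(isopropyl)(+) atom = 4.
4 is a 4n count (n = 1), so the planar conjugated ring is antiaromatic.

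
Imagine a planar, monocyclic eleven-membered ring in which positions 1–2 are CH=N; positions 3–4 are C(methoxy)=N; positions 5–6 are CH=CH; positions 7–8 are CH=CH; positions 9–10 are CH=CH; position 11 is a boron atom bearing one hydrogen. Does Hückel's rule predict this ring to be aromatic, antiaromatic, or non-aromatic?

Aromatic

Check conjugation: the double-bond atoms are sp², each contributing one p electron; each =N– nitrogen is pyridine-type (lone pair in the sp² plane, one electron in the p orbital); the boron has an empty p orbital — every position has a p orbital, so the cyclic π system is continuous.
Adding the contributions, 5 × 2 = 10 from the double-bond units + 0 from the BH atom = 10.
10 = 4(2) + 2, which satisfies Hückel's 4n+2 rule.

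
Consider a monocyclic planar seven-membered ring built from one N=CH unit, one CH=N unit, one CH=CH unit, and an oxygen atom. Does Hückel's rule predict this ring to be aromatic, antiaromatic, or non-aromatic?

All ring atoms are sp² and supply a p orbital to the ring (the double-bond atoms are sp², each contributing one p electron; each sp² =N– keeps its lone pair in-plane and puts one electron into the π system; the oxygen donates one lone pair from its p orbital); the conjugation is uninterrupted.
Adding the contributions, 3 × 2 = 6 from the double-bond units + 2 from the O atom = 8.
8 = 4(2); a planar, fully conjugated 4n system is antiaromatic.

Antiaromatic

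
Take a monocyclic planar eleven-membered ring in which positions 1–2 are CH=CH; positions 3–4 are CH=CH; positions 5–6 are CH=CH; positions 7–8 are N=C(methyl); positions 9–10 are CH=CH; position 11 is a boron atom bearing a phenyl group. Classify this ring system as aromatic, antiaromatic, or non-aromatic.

Aromatic

The p orbitals form a continuous loop: each doubly-bonded ring atom is sp² with one p-orbital electron; each sp² =N– keeps its lone pair in-plane and puts one electron into the π system; the boron has an empty p orbital. The ring is fully conjugated.
Counting π electrons: 5 × 2 = 10 from the double-bond units + 0 from the B(phenyl) atom = 10.
Since 10 = 4·2 + 2, the ring meets the 4n+2 criterion.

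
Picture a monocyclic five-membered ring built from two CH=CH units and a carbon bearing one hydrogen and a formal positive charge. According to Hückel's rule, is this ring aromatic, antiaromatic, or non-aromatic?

Antiaromatic

All ring atoms are sp² and supply a p orbital to the ring (the double-bond atoms are sp², each contributing one p electron; the carbocation has an empty p orbital); the conjugation is uninterrupted.
Tallying contributions gives 2 × 2 = 4 from the double-bond units + 0 from the CH(+) atom = 4.
4 is a 4n count (n = 1), so the planar conjugated ring is antiaromatic.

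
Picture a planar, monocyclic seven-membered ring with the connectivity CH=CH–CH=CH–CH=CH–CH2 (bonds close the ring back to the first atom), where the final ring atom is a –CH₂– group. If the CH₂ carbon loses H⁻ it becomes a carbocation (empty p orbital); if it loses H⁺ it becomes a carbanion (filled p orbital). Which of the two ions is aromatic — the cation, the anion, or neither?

Both ions have a continuous loop of p orbitals — each ring atom is sp².
Cation: 3 × 2 + 0 = 6 π electrons → 4(1)+2, aromatic.
Anion: 3 × 2 + 2 = 8 π electrons → 4(2), antiaromatic.

The cation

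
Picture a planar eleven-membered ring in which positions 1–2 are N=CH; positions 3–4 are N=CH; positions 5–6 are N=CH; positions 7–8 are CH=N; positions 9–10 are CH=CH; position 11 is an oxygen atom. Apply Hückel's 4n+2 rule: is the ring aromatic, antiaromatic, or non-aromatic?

All ring atoms are sp² and supply a p orbital to the ring (every atom in a ring double bond is sp² and brings one electron to the p orbital; each sp² =N– keeps its lone pair in-plane and puts one electron into the π system; the oxygen donates one lone pair from its p orbital); the conjugation is uninterrupted.
Tallying contributions gives 5 × 2 = 10 from the double-bond units + 2 from the O atom = 12.
With 12 = 4·3 π electrons, Hückel's rule classifies the planar ring as antiaromatic.

Antiaromatic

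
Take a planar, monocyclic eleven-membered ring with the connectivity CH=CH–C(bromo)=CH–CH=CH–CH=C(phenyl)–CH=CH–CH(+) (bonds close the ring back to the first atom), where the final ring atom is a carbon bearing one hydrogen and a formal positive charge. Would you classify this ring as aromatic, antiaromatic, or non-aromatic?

The p orbitals form a continuous loop: every atom in a ring double bond is sp² and brings one electron to the p orbital; the carbocation has an empty p orbital. The ring is fully conjugated.
Counting π electrons: 5 × 2 = 10 from the double-bond units + 0 from the CH(+) atom = 10.
10 = 4(2) + 2, which satisfies Hückel's 4n+2 rule.

Aromatic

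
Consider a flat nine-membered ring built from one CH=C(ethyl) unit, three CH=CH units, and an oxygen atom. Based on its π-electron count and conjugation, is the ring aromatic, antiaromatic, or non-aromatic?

Aromatic

Check conjugation: the double-bond atoms are sp², each contributing one p electron; the oxygen donates one lone pair from its p orbital — every position has a p orbital, so the cyclic π system is continuous.
π-electron count: 4 × 2 = 8 from the double-bond units + 2 from the O atom = 10.
Since 10 = 4·2 + 2, the ring meets the 4n+2 criterion.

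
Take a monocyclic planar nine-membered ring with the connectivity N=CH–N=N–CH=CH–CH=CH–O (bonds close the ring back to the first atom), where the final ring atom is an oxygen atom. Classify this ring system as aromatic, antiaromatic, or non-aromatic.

The p orbitals form a continuous loop: every atom in a ring double bond is sp² and brings one electron to the p orbital; each sp² =N– keeps its lone pair in-plane and puts one electron into the π system; the oxygen donates one lone pair from its p orbital. The ring is fully conjugated.
Counting π electrons: 4 × 2 = 8 from the double-bond units + 2 from the O atom = 10.
10 = 4(2) + 2, which satisfies Hückel's 4n+2 rule.

Aromatic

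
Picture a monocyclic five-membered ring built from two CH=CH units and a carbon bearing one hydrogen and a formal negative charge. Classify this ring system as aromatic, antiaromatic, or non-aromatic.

Aromatic

Every ring atom contributes a p orbital perpendicular to the ring (the double-bond atoms are sp², each contributing one p electron; the carbanion's lone pair occupies the p orbital), so the π system is cyclic and fully conjugated.
π-electron count: 2 × 2 = 4 from the double-bond units + 2 from the CH(-) atom = 6.
Since 6 = 4·1 + 2, the ring meets the 4n+2 criterion.
This is the cyclopentadienyl anion.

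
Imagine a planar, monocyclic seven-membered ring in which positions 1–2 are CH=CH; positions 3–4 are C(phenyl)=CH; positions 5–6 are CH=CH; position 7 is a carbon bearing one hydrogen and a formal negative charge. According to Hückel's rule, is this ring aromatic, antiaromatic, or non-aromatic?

Antiaromatic

Every ring atom contributes a p orbital perpendicular to the ring (each doubly-bonded ring atom is sp² with one p-orbital electron; the carbanion's lone pair occupies the p orbital), so the π system is cyclic and fully conjugated.
Counting π electrons: 3 × 2 = 6 from the double-bond units + 2 from the CH(-) atom = 8.
8 = 4(2); a planar, fully conjugated 4n system is antiaromatic.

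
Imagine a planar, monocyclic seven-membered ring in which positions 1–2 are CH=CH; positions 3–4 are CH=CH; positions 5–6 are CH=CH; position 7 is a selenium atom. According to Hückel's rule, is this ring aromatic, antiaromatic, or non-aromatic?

Antiaromatic

Check conjugation: every atom in a ring double bond is sp² and brings one electron to the p orbital; the selenium donates one lone pair from its p orbital — every position has a p orbital, so the cyclic π system is continuous.
Counting π electrons: 3 × 2 = 6 from the double-bond units + 2 from the Se atom = 8.
With 8 = 4·2 π electrons, Hückel's rule classifies the planar ring as antiaromatic.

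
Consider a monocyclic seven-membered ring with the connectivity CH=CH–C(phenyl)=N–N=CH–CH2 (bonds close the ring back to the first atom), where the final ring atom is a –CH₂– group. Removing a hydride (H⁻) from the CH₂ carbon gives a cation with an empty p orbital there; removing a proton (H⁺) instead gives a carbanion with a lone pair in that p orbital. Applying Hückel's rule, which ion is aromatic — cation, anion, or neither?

In either ion the ring is fully conjugated: every atom, including the new sp² carbon, supplies a p orbital.
Cation: 3 × 2 + 0 = 6 π electrons → 4(1)+2, aromatic.
Anion: 3 × 2 + 2 = 8 π electrons → 4(2), antiaromatic.

The cation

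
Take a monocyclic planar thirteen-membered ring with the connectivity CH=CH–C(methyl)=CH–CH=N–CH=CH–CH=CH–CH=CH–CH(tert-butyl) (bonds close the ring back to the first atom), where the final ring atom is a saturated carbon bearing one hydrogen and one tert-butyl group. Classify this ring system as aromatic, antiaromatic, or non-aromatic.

Because that saturated carbon is sp³ and has no p orbital in the ring π system at the CH(tert-butyl) position, the π system cannot extend all the way around the ring.
Broken conjugation rules out both aromaticity and antiaromaticity.

Non-aromatic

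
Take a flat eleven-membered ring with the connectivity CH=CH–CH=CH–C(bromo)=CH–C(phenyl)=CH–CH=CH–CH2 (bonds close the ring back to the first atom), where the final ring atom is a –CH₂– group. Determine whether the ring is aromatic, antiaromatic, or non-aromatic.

At the CH2 position, the tetrahedral CH₂ carbon is sp³ and has no p orbital in the ring π system; the ring's p-orbital overlap is broken there.
Hückel's rule only applies to fully conjugated rings, so this one is simply non-aromatic.

Non-aromatic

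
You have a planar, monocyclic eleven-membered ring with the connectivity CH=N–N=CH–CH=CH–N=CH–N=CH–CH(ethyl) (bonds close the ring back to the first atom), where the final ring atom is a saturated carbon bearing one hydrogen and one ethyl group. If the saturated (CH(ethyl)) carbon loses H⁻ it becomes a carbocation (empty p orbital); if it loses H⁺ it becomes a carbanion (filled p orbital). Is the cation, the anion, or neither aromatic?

In both ions every ring atom is sp² and contributes a p orbital, so both rings are fully conjugated.
Cation: 5 × 2 + 0 = 10 π electrons → 4(2)+2, aromatic.
Anion: 5 × 2 + 2 = 12 π electrons → 4(3), antiaromatic.

The cation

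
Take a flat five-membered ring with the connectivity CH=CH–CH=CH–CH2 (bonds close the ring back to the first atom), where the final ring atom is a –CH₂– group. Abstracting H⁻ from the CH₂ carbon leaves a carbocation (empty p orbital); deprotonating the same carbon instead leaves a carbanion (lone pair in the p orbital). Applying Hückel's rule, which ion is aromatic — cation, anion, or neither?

Both ions have a continuous loop of p orbitals — each ring atom is sp².
Cation: 2 × 2 + 0 = 4 π electrons → 4(1), antiaromatic.
Anion: 2 × 2 + 2 = 6 π electrons → 4(1)+2, aromatic.

The anion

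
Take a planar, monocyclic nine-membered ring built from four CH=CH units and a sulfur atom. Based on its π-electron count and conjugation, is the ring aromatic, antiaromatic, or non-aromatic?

Aromatic

The p orbitals form a continuous loop: the double-bond atoms are sp², each contributing one p electron; the sulfur donates one lone pair from its p orbital. The ring is fully conjugated.
Counting π electrons: 4 × 2 = 8 from the double-bond units + 2 from the S atom = 10.
That gives a 4n+2 count (10, n = 2).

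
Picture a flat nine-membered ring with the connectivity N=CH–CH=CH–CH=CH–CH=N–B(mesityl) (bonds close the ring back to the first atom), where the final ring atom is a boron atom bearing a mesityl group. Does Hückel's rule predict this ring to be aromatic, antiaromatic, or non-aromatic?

Antiaromatic

All ring atoms are sp² and supply a p orbital to the ring (the double-bond atoms are sp², each contributing one p electron; the doubly-bonded nitrogens are pyridine-type — their lone pairs lie in the ring plane, leaving one electron in the p orbital; the boron has an empty p orbital); the conjugation is uninterrupted.
Adding the contributions, 4 × 2 = 8 from the double-bond units + 0 from the B(mesityl) atom = 8.
A 4n π count (8, n = 2) in a planar conjugated ring means antiaromatic.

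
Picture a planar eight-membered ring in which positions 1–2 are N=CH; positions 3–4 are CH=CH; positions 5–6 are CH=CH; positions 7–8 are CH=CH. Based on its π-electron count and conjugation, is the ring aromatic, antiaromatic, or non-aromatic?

The p orbitals form a continuous loop: every atom in a ring double bond is sp² and brings one electron to the p orbital; each =N– nitrogen is pyridine-type (lone pair in the sp² plane, one electron in the p orbital). The ring is fully conjugated.
Adding the contributions, 4 × 2 = 8 from the 4 double-bond units.
8 = 4(2); a planar, fully conjugated 4n system is antiaromatic.

Antiaromatic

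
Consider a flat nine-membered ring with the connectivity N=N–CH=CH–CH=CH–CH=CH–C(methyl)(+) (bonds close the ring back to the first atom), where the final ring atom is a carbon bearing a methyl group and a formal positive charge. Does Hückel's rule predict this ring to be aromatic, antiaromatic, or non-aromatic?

Every ring atom contributes a p orbital perpendicular to the ring (the double-bond atoms are sp², each contributing one p electron; each sp² =N– keeps its lone pair in-plane and puts one electron into the π system; the carbocation has an empty p orbital), so the π system is cyclic and fully conjugated.
Tallying contributions gives 4 × 2 = 8 from the double-bond units + 0 from the C(methyl)(+) atom = 8.
8 is a 4n count (n = 2), so the planar conjugated ring is antiaromatic.

Antiaromatic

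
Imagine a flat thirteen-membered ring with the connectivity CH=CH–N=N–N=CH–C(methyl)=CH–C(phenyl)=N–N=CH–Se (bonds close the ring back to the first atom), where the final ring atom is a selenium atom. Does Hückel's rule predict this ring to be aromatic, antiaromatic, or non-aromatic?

The p orbitals form a continuous loop: the double-bond atoms are sp², each contributing one p electron; each sp² =N– keeps its lone pair in-plane and puts one electron into the π system; the selenium donates one lone pair from its p orbital. The ring is fully conjugated.
Tallying contributions gives 6 × 2 = 12 from the double-bond units + 2 from the Se atom = 14.
That gives a 4n+2 count (14, n = 3).

Aromatic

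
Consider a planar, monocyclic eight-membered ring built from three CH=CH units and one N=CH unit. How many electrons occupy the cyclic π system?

All ring atoms are sp² and supply a p orbital to the ring (the double-bond atoms are sp², each contributing one p electron; the doubly-bonded nitrogens are pyridine-type — their lone pairs lie in the ring plane, leaving one electron in the p orbital); the conjugation is uninterrupted.
Tallying contributions gives 4 × 2 = 8 from the 4 double-bond units.

8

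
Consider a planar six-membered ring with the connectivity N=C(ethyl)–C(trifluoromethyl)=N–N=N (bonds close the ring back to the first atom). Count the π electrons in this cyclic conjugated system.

6

All ring atoms are sp² and supply a p orbital to the ring (the double-bond atoms are sp², each contributing one p electron; each sp² =N– keeps its lone pair in-plane and puts one electron into the π system); the conjugation is uninterrupted.
Adding the contributions, 3 × 2 = 6 from the 3 double-bond units.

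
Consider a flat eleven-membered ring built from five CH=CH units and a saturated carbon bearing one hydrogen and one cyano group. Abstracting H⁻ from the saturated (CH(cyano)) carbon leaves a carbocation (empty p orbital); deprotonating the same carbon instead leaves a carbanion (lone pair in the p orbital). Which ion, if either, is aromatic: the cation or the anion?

The cation

Both ions have a continuous loop of p orbitals — each ring atom is sp².
Cation: 5 × 2 + 0 = 10 π electrons → 4(2)+2, aromatic.
Anion: 5 × 2 + 2 = 12 π electrons → 4(3), antiaromatic.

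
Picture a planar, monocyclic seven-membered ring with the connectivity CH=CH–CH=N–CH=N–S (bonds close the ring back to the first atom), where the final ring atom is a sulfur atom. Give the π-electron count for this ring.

The p orbitals form a continuous loop: the double-bond atoms are sp², each contributing one p electron; the doubly-bonded nitrogens are pyridine-type — their lone pairs lie in the ring plane, leaving one electron in the p orbital; the sulfur donates one lone pair from its p orbital. The ring is fully conjugated.
Tallying contributions gives 3 × 2 = 6 from the double-bond units + 2 from the S atom = 8.

8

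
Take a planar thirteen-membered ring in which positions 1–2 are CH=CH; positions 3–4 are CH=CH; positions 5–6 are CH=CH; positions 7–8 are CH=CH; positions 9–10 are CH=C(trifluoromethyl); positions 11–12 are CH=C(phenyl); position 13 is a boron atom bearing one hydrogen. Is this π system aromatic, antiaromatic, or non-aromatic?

Antiaromatic

The p orbitals form a continuous loop: each doubly-bonded ring atom is sp² with one p-orbital electron; the boron has an empty p orbital. The ring is fully conjugated.
Adding the contributions, 6 × 2 = 12 from the double-bond units + 0 from the BH atom = 12.
12 = 4(3); a planar, fully conjugated 4n system is antiaromatic.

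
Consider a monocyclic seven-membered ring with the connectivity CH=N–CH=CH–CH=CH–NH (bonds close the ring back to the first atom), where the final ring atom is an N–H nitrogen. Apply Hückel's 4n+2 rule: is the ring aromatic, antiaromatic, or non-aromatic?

All ring atoms are sp² and supply a p orbital to the ring (each doubly-bonded ring atom is sp² with one p-orbital electron; the doubly-bonded nitrogens are pyridine-type — their lone pairs lie in the ring plane, leaving one electron in the p orbital; the pyrrole-type nitrogen donates its lone pair from the p orbital); the conjugation is uninterrupted.
Tallying contributions gives 3 × 2 = 6 from the double-bond units + 2 from the NH atom = 8.
With 8 = 4·2 π electrons, Hückel's rule classifies the planar ring as antiaromatic.

Antiaromatic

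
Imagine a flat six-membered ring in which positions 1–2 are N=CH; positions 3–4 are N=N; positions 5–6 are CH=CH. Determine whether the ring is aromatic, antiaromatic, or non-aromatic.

All ring atoms are sp² and supply a p orbital to the ring (the double-bond atoms are sp², each contributing one p electron; the doubly-bonded nitrogens are pyridine-type — their lone pairs lie in the ring plane, leaving one electron in the p orbital); the conjugation is uninterrupted.
Adding the contributions, 3 × 2 = 6 from the 3 double-bond units.
6 = 4(1) + 2, which satisfies Hückel's 4n+2 rule.

Aromatic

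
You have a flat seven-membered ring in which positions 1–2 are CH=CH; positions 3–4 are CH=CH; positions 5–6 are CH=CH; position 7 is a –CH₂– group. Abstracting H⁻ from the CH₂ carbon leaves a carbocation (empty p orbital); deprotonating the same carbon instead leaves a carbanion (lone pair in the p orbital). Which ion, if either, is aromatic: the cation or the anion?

Once that carbon is sp², every ring atom has a p orbital and both ions are fully conjugated.
Cation: 3 × 2 + 0 = 6 π electrons → 4(1)+2, aromatic.
Anion: 3 × 2 + 2 = 8 π electrons → 4(2), antiaromatic.

The cation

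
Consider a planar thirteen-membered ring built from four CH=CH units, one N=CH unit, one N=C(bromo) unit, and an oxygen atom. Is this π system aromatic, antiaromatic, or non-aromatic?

Aromatic

Every ring atom contributes a p orbital perpendicular to the ring (each doubly-bonded ring atom is sp² with one p-orbital electron; the doubly-bonded nitrogens are pyridine-type — their lone pairs lie in the ring plane, leaving one electron in the p orbital; the oxygen donates one lone pair from its p orbital), so the π system is cyclic and fully conjugated.
Tallying contributions gives 6 × 2 = 12 from the double-bond units + 2 from the O atom = 14.
Since 14 = 4·3 + 2, the ring meets the 4n+2 criterion.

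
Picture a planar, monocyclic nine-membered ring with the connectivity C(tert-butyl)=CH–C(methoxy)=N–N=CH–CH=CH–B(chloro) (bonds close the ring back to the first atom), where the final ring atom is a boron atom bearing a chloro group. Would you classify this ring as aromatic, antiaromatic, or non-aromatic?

Antiaromatic

Every ring atom contributes a p orbital perpendicular to the ring (every atom in a ring double bond is sp² and brings one electron to the p orbital; each =N– nitrogen is pyridine-type (lone pair in the sp² plane, one electron in the p orbital); the boron has an empty p orbital), so the π system is cyclic and fully conjugated.
Adding the contributions, 4 × 2 = 8 from the double-bond units + 0 from the B(chloro) atom = 8.
A 4n π count (8, n = 2) in a planar conjugated ring means antiaromatic.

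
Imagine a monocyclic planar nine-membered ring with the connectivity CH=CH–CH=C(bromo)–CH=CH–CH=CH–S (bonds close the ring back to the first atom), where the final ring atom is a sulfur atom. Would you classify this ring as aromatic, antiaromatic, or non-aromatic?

Check conjugation: the double-bond atoms are sp², each contributing one p electron; the sulfur donates one lone pair from its p orbital — every position has a p orbital, so the cyclic π system is continuous.
Tallying contributions gives 4 × 2 = 8 from the double-bond units + 2 from the S atom = 10.
Since 10 = 4·2 + 2, the ring meets the 4n+2 criterion.

Aromatic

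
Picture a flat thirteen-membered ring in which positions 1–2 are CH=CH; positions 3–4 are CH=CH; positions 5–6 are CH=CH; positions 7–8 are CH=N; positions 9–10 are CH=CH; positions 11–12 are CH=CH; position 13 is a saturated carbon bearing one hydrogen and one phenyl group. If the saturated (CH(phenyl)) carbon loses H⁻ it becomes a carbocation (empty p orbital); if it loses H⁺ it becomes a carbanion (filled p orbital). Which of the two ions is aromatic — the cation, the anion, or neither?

In both ions every ring atom is sp² and contributes a p orbital, so both rings are fully conjugated.
Cation: 6 × 2 + 0 = 12 π electrons → 4(3), antiaromatic.
Anion: 6 × 2 + 2 = 14 π electrons → 4(3)+2, aromatic.

The anion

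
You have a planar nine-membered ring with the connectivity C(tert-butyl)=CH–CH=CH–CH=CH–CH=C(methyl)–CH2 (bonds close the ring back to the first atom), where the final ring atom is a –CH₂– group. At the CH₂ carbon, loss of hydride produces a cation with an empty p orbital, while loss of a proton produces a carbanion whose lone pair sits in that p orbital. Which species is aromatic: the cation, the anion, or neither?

Once that carbon is sp², every ring atom has a p orbital and both ions are fully conjugated.
Cation: 4 × 2 + 0 = 8 π electrons → 4(2), antiaromatic.
Anion: 4 × 2 + 2 = 10 π electrons → 4(2)+2, aromatic.

The anion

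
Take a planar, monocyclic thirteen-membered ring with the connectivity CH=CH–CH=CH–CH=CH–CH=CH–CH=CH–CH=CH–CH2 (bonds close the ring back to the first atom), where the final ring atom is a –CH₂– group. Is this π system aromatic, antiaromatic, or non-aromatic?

The CH2 carbon is saturated: the tetrahedral CH₂ carbon is sp³ and has no p orbital in the ring π system. Conjugation is not continuous around the ring.
Without a continuous loop of overlapping p orbitals the Hückel electron count never comes into play.

Non-aromatic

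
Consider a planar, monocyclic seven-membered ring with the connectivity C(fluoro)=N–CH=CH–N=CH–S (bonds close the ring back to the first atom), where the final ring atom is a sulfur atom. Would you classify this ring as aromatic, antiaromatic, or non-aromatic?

The p orbitals form a continuous loop: the double-bond atoms are sp², each contributing one p electron; each sp² =N– keeps its lone pair in-plane and puts one electron into the π system; the sulfur donates one lone pair from its p orbital. The ring is fully conjugated.
π-electron count: 3 × 2 = 6 from the double-bond units + 2 from the S atom = 8.
With 8 = 4·2 π electrons, Hückel's rule classifies the planar ring as antiaromatic.

Antiaromatic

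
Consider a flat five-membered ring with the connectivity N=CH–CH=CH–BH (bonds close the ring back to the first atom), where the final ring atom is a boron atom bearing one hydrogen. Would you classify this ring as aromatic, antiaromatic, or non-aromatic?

Antiaromatic

The p orbitals form a continuous loop: each doubly-bonded ring atom is sp² with one p-orbital electron; each sp² =N– keeps its lone pair in-plane and puts one electron into the π system; the boron has an empty p orbital. The ring is fully conjugated.
Counting π electrons: 2 × 2 = 4 from the double-bond units + 0 from the BH atom = 4.
4 is a 4n count (n = 1), so the planar conjugated ring is antiaromatic.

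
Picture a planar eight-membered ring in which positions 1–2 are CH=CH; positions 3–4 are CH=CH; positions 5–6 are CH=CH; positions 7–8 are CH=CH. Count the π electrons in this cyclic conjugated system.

All ring atoms are sp² and supply a p orbital to the ring (every atom in a ring double bond is sp² and brings one electron to the p orbital); the conjugation is uninterrupted.
π-electron count: 4 × 2 = 8 from the 4 double-bond units.
(The species described is cyclooctatetraene.)

8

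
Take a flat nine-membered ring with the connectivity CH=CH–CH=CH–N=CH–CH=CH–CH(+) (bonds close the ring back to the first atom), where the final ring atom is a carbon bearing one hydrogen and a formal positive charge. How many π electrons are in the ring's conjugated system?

8

All ring atoms are sp² and supply a p orbital to the ring (each doubly-bonded ring atom is sp² with one p-orbital electron; the doubly-bonded nitrogens are pyridine-type — their lone pairs lie in the ring plane, leaving one electron in the p orbital; the carbocation has an empty p orbital); the conjugation is uninterrupted.
Tallying contributions gives 4 × 2 = 8 from the double-bond units + 0 from the CH(+) atom = 8.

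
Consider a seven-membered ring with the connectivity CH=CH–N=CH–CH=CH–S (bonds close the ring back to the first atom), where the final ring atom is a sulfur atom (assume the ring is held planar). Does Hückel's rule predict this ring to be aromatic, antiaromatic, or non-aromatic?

The p orbitals form a continuous loop: every atom in a ring double bond is sp² and brings one electron to the p orbital; each =N– nitrogen is pyridine-type (lone pair in the sp² plane, one electron in the p orbital); the sulfur donates one lone pair from its p orbital. The ring is fully conjugated.
Counting π electrons: 3 × 2 = 6 from the double-bond units + 2 from the S atom = 8.
With 8 = 4·2 π electrons, Hückel's rule classifies the planar ring as antiaromatic.

Antiaromatic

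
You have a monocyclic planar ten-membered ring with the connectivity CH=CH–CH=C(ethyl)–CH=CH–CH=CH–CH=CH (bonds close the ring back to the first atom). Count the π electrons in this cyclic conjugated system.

Check conjugation: every atom in a ring double bond is sp² and brings one electron to the p orbital — every position has a p orbital, so the cyclic π system is continuous.
Tallying contributions gives 5 × 2 = 10 from the 5 double-bond units.

10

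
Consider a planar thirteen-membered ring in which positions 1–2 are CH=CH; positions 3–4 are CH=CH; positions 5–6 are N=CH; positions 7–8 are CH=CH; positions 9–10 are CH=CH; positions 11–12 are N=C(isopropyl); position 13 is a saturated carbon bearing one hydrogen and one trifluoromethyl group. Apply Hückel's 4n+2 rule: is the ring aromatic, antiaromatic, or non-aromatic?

The CH(trifluoromethyl) carbon is saturated: that saturated carbon is sp³ and has no p orbital in the ring π system. Conjugation is not continuous around the ring.
Without a continuous loop of overlapping p orbitals the Hückel electron count never comes into play.

Non-aromatic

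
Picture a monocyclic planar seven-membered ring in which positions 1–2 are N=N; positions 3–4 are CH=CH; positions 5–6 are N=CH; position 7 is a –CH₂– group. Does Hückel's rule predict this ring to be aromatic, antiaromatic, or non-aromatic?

Non-aromatic

At the CH2 position, the tetrahedral CH₂ carbon is sp³ and has no p orbital in the ring π system; the ring's p-orbital overlap is broken there.
A ring that is not fully conjugated cannot be aromatic or antiaromatic regardless of its π-electron count.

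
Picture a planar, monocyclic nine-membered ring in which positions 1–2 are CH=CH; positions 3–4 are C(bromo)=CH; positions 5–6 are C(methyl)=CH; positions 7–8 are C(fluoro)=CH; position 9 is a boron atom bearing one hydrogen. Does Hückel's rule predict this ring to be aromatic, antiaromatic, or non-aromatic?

Antiaromatic

The p orbitals form a continuous loop: each doubly-bonded ring atom is sp² with one p-orbital electron; the boron has an empty p orbital. The ring is fully conjugated.
Adding the contributions, 4 × 2 = 8 from the double-bond units + 0 from the BH atom = 8.
With 8 = 4·2 π electrons, Hückel's rule classifies the planar ring as antiaromatic.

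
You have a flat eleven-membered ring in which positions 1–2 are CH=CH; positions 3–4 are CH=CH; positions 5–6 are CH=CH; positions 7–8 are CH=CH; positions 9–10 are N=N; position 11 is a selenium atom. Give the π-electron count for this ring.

12

Every ring atom contributes a p orbital perpendicular to the ring (the double-bond atoms are sp², each contributing one p electron; each =N– nitrogen is pyridine-type (lone pair in the sp² plane, one electron in the p orbital); the selenium donates one lone pair from its p orbital), so the π system is cyclic and fully conjugated.
Counting π electrons: 5 × 2 = 10 from the double-bond units + 2 from the Se atom = 12.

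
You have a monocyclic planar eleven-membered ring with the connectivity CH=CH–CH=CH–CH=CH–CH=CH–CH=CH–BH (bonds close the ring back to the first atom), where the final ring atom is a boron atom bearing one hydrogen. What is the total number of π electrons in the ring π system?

All ring atoms are sp² and supply a p orbital to the ring (every atom in a ring double bond is sp² and brings one electron to the p orbital; the boron has an empty p orbital); the conjugation is uninterrupted.
Counting π electrons: 5 × 2 = 10 from the double-bond units + 0 from the BH atom = 10.

10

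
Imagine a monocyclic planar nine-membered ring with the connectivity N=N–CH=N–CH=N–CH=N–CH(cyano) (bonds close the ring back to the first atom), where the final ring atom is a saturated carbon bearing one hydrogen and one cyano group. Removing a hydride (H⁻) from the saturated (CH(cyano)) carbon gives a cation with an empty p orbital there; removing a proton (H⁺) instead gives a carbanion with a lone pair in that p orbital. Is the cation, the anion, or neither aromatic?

The anion

Both ions have a continuous loop of p orbitals — each ring atom is sp².
Cation: 4 × 2 + 0 = 8 π electrons → 4(2), antiaromatic.
Anion: 4 × 2 + 2 = 10 π electrons → 4(2)+2, aromatic.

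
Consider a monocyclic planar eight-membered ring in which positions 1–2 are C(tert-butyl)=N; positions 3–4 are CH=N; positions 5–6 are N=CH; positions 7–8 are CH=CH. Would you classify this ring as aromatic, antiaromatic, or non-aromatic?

Check conjugation: the double-bond atoms are sp², each contributing one p electron; each =N– nitrogen is pyridine-type (lone pair in the sp² plane, one electron in the p orbital) — every position has a p orbital, so the cyclic π system is continuous.
Tallying contributions gives 4 × 2 = 8 from the 4 double-bond units.
With 8 = 4·2 π electrons, Hückel's rule classifies the planar ring as antiaromatic.

Antiaromatic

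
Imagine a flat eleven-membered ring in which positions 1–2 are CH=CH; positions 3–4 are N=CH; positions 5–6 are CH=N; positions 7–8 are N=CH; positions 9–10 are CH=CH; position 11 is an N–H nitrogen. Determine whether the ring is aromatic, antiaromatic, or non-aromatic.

Antiaromatic

All ring atoms are sp² and supply a p orbital to the ring (every atom in a ring double bond is sp² and brings one electron to the p orbital; each sp² =N– keeps its lone pair in-plane and puts one electron into the π system; the pyrrole-type nitrogen donates its lone pair from the p orbital); the conjugation is uninterrupted.
Counting π electrons: 5 × 2 = 10 from the double-bond units + 2 from the NH atom = 12.
A 4n π count (12, n = 3) in a planar conjugated ring means antiaromatic.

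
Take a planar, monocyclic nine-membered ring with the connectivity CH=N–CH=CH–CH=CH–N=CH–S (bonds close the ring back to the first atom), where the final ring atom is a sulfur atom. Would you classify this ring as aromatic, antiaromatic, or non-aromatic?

The p orbitals form a continuous loop: each doubly-bonded ring atom is sp² with one p-orbital electron; the doubly-bonded nitrogens are pyridine-type — their lone pairs lie in the ring plane, leaving one electron in the p orbital; the sulfur donates one lone pair from its p orbital. The ring is fully conjugated.
Counting π electrons: 4 × 2 = 8 from the double-bond units + 2 from the S atom = 10.
10 = 4(2) + 2, which satisfies Hückel's 4n+2 rule.

Aromatic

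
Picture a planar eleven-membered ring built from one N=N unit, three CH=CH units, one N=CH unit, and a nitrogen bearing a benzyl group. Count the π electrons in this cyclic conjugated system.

12

Every ring atom contributes a p orbital perpendicular to the ring (each doubly-bonded ring atom is sp² with one p-orbital electron; each =N– nitrogen is pyridine-type (lone pair in the sp² plane, one electron in the p orbital); the pyrrole-type nitrogen donates its lone pair from the p orbital), so the π system is cyclic and fully conjugated.
Counting π electrons: 5 × 2 = 10 from the double-bond units + 2 from the N(benzyl) atom = 12.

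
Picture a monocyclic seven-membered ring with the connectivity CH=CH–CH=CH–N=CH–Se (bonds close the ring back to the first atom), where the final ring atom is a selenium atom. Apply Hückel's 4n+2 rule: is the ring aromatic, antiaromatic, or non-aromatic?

Every ring atom contributes a p orbital perpendicular to the ring (the double-bond atoms are sp², each contributing one p electron; each sp² =N– keeps its lone pair in-plane and puts one electron into the π system; the selenium donates one lone pair from its p orbital), so the π system is cyclic and fully conjugated.
Counting π electrons: 3 × 2 = 6 from the double-bond units + 2 from the Se atom = 8.
8 = 4(2); a planar, fully conjugated 4n system is antiaromatic.

Antiaromatic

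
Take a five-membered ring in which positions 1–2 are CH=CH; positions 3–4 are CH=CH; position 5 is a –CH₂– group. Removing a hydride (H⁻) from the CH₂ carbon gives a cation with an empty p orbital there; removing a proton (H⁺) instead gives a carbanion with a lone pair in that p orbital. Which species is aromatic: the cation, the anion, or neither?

Once that carbon is sp², every ring atom has a p orbital and both ions are fully conjugated.
Cation: 2 × 2 + 0 = 4 π electrons → 4(1), antiaromatic.
Anion: 2 × 2 + 2 = 6 π electrons → 4(1)+2, aromatic.

The anion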